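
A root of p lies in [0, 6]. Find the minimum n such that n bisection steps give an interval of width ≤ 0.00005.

17

Width after n steps is 6/2^n. Need 2^n ≥ 6/0.00005 = 120000.
2^16 = 65536 < 120000 ≤ 2^17 = 131072, so n = 17.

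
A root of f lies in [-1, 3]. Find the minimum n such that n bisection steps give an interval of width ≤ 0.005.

10

Width after n steps is 4/2^n. Need 2^n ≥ 4/0.005 = 800.
2^9 = 512 < 800 ≤ 2^10 = 1024, so n = 10.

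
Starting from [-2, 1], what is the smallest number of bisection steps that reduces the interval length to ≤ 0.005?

10

Width after n steps is 3/2^n. Need 2^n ≥ 3/0.005 = 600.
2^9 = 512 < 600 ≤ 2^10 = 1024, so n = 10.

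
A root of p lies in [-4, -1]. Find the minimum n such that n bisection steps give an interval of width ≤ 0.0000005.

23

Width after n steps is 3/2^n. Need 2^n ≥ 3/0.0000005 = 6000000.
2^22 = 4194304 < 6000000 ≤ 2^23 = 8388608, so n = 23.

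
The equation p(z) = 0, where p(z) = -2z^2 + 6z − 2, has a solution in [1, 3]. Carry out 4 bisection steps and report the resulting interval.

z = 2 gives p = 2, positive; keep [2, 3]
z = 2.5 gives p = 0.5, positive; keep [2.5, 3]
z = 2.75 gives p = -0.625, negative; keep [2.5, 2.75]
z = 2.625 gives p = -0.0312, negative; keep [2.5, 2.625]

[2.5, 2.625]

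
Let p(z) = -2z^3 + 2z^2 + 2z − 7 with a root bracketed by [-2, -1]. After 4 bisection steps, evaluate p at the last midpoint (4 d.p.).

0.1987

z = -1.5 gives p = 1.25, positive; keep [-1.5, -1]
z = -1.25 gives p = -2.46875, negative; keep [-1.5, -1.25]
z = -1.375 gives p = -0.769531, negative; keep [-1.5, -1.375]
z = -1.4375 gives p = 0.1987, positive; keep [-1.4375, -1.375]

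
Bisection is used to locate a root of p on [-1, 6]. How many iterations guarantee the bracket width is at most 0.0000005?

Width after n steps is 7/2^n. Need 2^n ≥ 7/0.0000005 = 14000000.
2^23 = 8388608 < 14000000 ≤ 2^24 = 16777216, so n = 24.

24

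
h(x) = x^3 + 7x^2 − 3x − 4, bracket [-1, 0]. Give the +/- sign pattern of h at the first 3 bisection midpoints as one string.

-++

h(-0.5) = -0.875 < 0, so the root lies in [-1, -0.5]
h(-0.75) = 1.765625 > 0, so the root lies in [-0.75, -0.5]
h(-0.625) = 0.365234 > 0, so the root lies in [-0.625, -0.5]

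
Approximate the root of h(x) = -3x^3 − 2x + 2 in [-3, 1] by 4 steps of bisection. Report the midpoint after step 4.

0.75

m = -1, h(m) = 7 (+); new bracket [-1, 1]
m = 0, h(m) = 2 (+); new bracket [0, 1]
m = 0.5, h(m) = 0.625 (+); new bracket [0.5, 1]
m = 0.75, h(m) = -0.7656 (−); new bracket [0.5, 0.75]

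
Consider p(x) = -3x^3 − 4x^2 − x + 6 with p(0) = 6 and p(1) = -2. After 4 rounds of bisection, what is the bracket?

p(0.5) = 4.125 > 0, so the root lies in [0.5, 1]
p(0.75) = 1.734375 > 0, so the root lies in [0.75, 1]
p(0.875) = 0.052734 > 0, so the root lies in [0.875, 1]
p(0.9375) = -0.925 < 0, so the root lies in [0.875, 0.9375]

[0.875, 0.9375]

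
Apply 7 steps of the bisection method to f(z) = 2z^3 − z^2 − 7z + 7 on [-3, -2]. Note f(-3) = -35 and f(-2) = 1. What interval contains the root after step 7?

[-2.046875, -2.0390625]

z = -2.5 gives f = -13, negative; keep [-2.5, -2]
z = -2.25 gives f = -5.09375, negative; keep [-2.25, -2]
z = -2.125 gives f = -1.832031, negative; keep [-2.125, -2]
z = -2.0625 gives f = -0.3638, negative; keep [-2.0625, -2]
z = -2.03125 gives f = 0.331, positive; keep [-2.0625, -2.03125]
z = -2.046875 gives f = -0.0131, negative; keep [-2.046875, -2.03125]
z = -2.0390625 gives f = 0.1597, positive; keep [-2.046875, -2.0390625]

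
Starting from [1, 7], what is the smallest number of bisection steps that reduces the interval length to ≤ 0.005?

Width after n steps is 6/2^n. Need 2^n ≥ 6/0.005 = 1200.
2^10 = 1024 < 1200 ≤ 2^11 = 2048, so n = 11.

11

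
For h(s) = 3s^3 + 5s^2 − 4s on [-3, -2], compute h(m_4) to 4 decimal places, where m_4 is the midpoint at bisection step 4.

h(-2.5) = -5.625 < 0, so the root lies in [-2.5, -2]
h(-2.25) = 0.140625 > 0, so the root lies in [-2.5, -2.25]
h(-2.375) = -2.486328 < 0, so the root lies in [-2.375, -2.25]
h(-2.3125) = -1.1111 < 0, so the root lies in [-2.3125, -2.25]

-1.1111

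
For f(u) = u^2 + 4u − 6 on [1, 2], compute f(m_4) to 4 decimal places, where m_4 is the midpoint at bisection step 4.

f(1.5) = 2.25 > 0, so the root lies in [1, 1.5]
f(1.25) = 0.5625 > 0, so the root lies in [1, 1.25]
f(1.125) = -0.234375 < 0, so the root lies in [1.125, 1.25]
f(1.1875) = 0.1602 > 0, so the root lies in [1.125, 1.1875]

0.1602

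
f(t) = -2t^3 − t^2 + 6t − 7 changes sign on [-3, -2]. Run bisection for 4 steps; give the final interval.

f(-2.5) = 3 > 0, so the root lies in [-2.5, -2]
f(-2.25) = -2.78125 < 0, so the root lies in [-2.5, -2.25]
f(-2.375) = -0.097656 < 0, so the root lies in [-2.5, -2.375]
f(-2.4375) = 1.3979 > 0, so the root lies in [-2.4375, -2.375]

[-2.4375, -2.375]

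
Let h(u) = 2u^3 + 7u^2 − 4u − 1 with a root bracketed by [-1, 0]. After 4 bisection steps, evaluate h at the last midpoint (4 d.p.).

u = -0.5 gives h = 2.5, positive; keep [-0.5, 0]
u = -0.25 gives h = 0.40625, positive; keep [-0.25, 0]
u = -0.125 gives h = -0.394531, negative; keep [-0.25, -0.125]
u = -0.1875 gives h = -0.0171, negative; keep [-0.25, -0.1875]

-0.0171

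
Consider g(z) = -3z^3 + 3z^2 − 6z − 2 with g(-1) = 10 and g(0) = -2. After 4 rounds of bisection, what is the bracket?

[-0.3125, -0.25]

g(-0.5) = 2.125 > 0, so the root lies in [-0.5, 0]
g(-0.25) = -0.265625 < 0, so the root lies in [-0.5, -0.25]
g(-0.375) = 0.830078 > 0, so the root lies in [-0.375, -0.25]
g(-0.3125) = 0.2595 > 0, so the root lies in [-0.3125, -0.25]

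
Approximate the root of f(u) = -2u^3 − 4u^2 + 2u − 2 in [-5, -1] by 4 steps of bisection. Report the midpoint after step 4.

m = -3, f(m) = 10 (+); new bracket [-3, -1]
m = -2, f(m) = -6 (−); new bracket [-3, -2]
m = -2.5, f(m) = -0.75 (−); new bracket [-3, -2.5]
m = -2.75, f(m) = 3.8438 (+); new bracket [-2.75, -2.5]

-2.75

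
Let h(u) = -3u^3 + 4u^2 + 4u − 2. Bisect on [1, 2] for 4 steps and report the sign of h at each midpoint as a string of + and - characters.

++-+

h(1.5) = 2.875 > 0, so the root lies in [1.5, 2]
h(1.75) = 1.171875 > 0, so the root lies in [1.75, 2]
h(1.875) = -0.212891 < 0, so the root lies in [1.75, 1.875]
h(1.8125) = 0.5276 > 0, so the root lies in [1.8125, 1.875]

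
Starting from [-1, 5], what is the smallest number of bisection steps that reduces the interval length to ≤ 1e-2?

10

Width after n steps is 6/2^n. Need 2^n ≥ 6/1e-2 = 600.
2^9 = 512 < 600 ≤ 2^10 = 1024, so n = 10.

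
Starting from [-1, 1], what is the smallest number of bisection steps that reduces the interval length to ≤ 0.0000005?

Width after n steps is 2/2^n. Need 2^n ≥ 2/0.0000005 = 4000000.
2^21 = 2097152 < 4000000 ≤ 2^22 = 4194304, so n = 22.

22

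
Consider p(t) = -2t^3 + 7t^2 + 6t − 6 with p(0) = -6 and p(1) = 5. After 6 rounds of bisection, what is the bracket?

[0.625, 0.640625]

midpoint 0.5: p = -1.5 < 0 → [0.5, 1]
midpoint 0.75: p = 1.59375 > 0 → [0.5, 0.75]
midpoint 0.625: p = -0.003906 < 0 → [0.625, 0.75]
midpoint 0.6875: p = 0.7837 > 0 → [0.625, 0.6875]
midpoint 0.65625: p = 0.3869 > 0 → [0.625, 0.65625]
midpoint 0.640625: p = 0.1907 > 0 → [0.625, 0.640625]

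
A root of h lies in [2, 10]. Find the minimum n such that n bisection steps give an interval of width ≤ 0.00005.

Width after n steps is 8/2^n. Need 2^n ≥ 8/0.00005 = 160000.
2^17 = 131072 < 160000 ≤ 2^18 = 262144, so n = 18.

18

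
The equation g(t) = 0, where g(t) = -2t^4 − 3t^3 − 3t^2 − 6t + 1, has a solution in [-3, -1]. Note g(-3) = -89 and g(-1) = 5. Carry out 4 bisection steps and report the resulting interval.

g(-2) = -7 < 0, so the root lies in [-2, -1]
g(-1.5) = 3.25 > 0, so the root lies in [-2, -1.5]
g(-1.75) = -0.367188 < 0, so the root lies in [-1.75, -1.5]
g(-1.625) = 1.7554 > 0, so the root lies in [-1.75, -1.625]

[-1.75, -1.625]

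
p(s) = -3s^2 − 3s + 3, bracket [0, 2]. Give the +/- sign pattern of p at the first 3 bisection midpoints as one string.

m = 1, p(m) = -3 (−); new bracket [0, 1]
m = 0.5, p(m) = 0.75 (+); new bracket [0.5, 1]
m = 0.75, p(m) = -0.9375 (−); new bracket [0.5, 0.75]

-+-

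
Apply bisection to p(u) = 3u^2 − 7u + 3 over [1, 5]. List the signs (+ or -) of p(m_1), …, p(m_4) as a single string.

p(3) = 9 > 0, so the root lies in [1, 3]
p(2) = 1 > 0, so the root lies in [1, 2]
p(1.5) = -0.75 < 0, so the root lies in [1.5, 2]
p(1.75) = -0.0625 < 0, so the root lies in [1.75, 2]

++--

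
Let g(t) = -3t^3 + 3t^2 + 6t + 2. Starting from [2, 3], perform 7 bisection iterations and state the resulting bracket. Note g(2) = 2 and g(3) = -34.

m = 2.5, g(m) = -11.125 (−); new bracket [2, 2.5]
m = 2.25, g(m) = -3.484375 (−); new bracket [2, 2.25]
m = 2.125, g(m) = -0.490234 (−); new bracket [2, 2.125]
m = 2.0625, g(m) = 0.8157 (+); new bracket [2.0625, 2.125]
m = 2.09375, g(m) = 0.1782 (+); new bracket [2.09375, 2.125]
m = 2.109375, g(m) = -0.1521 (−); new bracket [2.09375, 2.109375]
m = 2.1015625, g(m) = 0.014 (+); new bracket [2.1015625, 2.109375]

[2.1015625, 2.109375]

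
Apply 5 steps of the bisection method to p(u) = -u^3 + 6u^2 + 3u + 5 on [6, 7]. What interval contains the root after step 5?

[6.5625, 6.59375]

midpoint 6.5: p = 3.375 > 0 → [6.5, 7]
midpoint 6.75: p = -8.921875 < 0 → [6.5, 6.75]
midpoint 6.625: p = -2.556641 < 0 → [6.5, 6.625]
midpoint 6.5625: p = 0.4626 > 0 → [6.5625, 6.625]
midpoint 6.59375: p = -1.0335 < 0 → [6.5625, 6.59375]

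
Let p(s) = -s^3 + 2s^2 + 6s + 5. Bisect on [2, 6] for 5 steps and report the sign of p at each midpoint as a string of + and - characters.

s = 4 gives p = -3, negative; keep [2, 4]
s = 3 gives p = 14, positive; keep [3, 4]
s = 3.5 gives p = 7.625, positive; keep [3.5, 4]
s = 3.75 gives p = 2.8906, positive; keep [3.75, 4]
s = 3.875 gives p = 0.0957, positive; keep [3.875, 4]

-++++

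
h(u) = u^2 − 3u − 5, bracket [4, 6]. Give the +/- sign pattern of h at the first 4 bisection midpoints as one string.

+++-

midpoint 5: h = 5 > 0 → [4, 5]
midpoint 4.5: h = 1.75 > 0 → [4, 4.5]
midpoint 4.25: h = 0.3125 > 0 → [4, 4.25]
midpoint 4.125: h = -0.3594 < 0 → [4.125, 4.25]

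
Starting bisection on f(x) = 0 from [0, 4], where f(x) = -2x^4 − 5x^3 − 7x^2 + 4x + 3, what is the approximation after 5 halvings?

m = 2, f(m) = -89 (−); new bracket [0, 2]
m = 1, f(m) = -7 (−); new bracket [0, 1]
m = 0.5, f(m) = 2.5 (+); new bracket [0.5, 1]
m = 0.75, f(m) = -0.6797 (−); new bracket [0.5, 0.75]
m = 0.625, f(m) = 1.2397 (+); new bracket [0.625, 0.75]

0.625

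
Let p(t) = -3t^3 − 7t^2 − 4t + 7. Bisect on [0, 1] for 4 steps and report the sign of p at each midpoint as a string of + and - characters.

+-+-

m = 0.5, p(m) = 2.875 (+); new bracket [0.5, 1]
m = 0.75, p(m) = -1.203125 (−); new bracket [0.5, 0.75]
m = 0.625, p(m) = 1.033203 (+); new bracket [0.625, 0.75]
m = 0.6875, p(m) = -0.0334 (−); new bracket [0.625, 0.6875]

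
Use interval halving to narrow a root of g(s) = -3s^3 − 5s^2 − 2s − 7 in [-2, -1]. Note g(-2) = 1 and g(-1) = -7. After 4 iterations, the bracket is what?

midpoint -1.5: g = -5.125 < 0 → [-2, -1.5]
midpoint -1.75: g = -2.734375 < 0 → [-2, -1.75]
midpoint -1.875: g = -1.052734 < 0 → [-2, -1.875]
midpoint -1.9375: g = -0.075 < 0 → [-2, -1.9375]

[-2, -1.9375]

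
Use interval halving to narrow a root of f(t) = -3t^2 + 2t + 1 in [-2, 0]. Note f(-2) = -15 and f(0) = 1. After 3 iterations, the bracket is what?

m = -1, f(m) = -4 (−); new bracket [-1, 0]
m = -0.5, f(m) = -0.75 (−); new bracket [-0.5, 0]
m = -0.25, f(m) = 0.3125 (+); new bracket [-0.5, -0.25]

[-0.5, -0.25]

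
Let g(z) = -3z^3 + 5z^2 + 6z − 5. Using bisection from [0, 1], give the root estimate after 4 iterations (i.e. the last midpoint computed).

0.6875

g(0.5) = -1.125 < 0, so the root lies in [0.5, 1]
g(0.75) = 1.046875 > 0, so the root lies in [0.5, 0.75]
g(0.625) = -0.029297 < 0, so the root lies in [0.625, 0.75]
g(0.6875) = 0.5134 > 0, so the root lies in [0.625, 0.6875]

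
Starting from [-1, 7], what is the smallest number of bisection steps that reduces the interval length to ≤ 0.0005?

14

Width after n steps is 8/2^n. Need 2^n ≥ 8/0.0005 = 16000.
2^13 = 8192 < 16000 ≤ 2^14 = 16384, so n = 14.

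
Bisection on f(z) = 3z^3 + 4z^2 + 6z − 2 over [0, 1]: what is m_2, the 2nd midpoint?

midpoint 0.5: f = 2.375 > 0 → [0, 0.5]
midpoint 0.25: f = -0.203125 < 0 → [0.25, 0.5]

0.25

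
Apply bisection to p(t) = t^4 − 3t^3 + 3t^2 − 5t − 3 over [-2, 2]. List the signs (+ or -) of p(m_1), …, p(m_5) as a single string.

-++--

p(0) = -3 < 0, so the root lies in [-2, 0]
p(-1) = 9 > 0, so the root lies in [-1, 0]
p(-0.5) = 0.6875 > 0, so the root lies in [-0.5, 0]
p(-0.25) = -1.5117 < 0, so the root lies in [-0.5, -0.25]
p(-0.375) = -0.5251 < 0, so the root lies in [-0.5, -0.375]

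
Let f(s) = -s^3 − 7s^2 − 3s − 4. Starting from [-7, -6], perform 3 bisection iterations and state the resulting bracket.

midpoint -6.5: f = -5.625 < 0 → [-7, -6.5]
midpoint -6.75: f = 4.859375 > 0 → [-6.75, -6.5]
midpoint -6.625: f = -0.583984 < 0 → [-6.75, -6.625]

[-6.75, -6.625]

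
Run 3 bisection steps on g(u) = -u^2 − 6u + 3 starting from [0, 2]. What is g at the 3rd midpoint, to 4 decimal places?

midpoint 1: g = -4 < 0 → [0, 1]
midpoint 0.5: g = -0.25 < 0 → [0, 0.5]
midpoint 0.25: g = 1.4375 > 0 → [0.25, 0.5]

1.4375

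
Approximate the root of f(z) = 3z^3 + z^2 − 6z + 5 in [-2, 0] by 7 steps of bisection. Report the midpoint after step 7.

-1.859375

midpoint -1: f = 9 > 0 → [-2, -1]
midpoint -1.5: f = 6.125 > 0 → [-2, -1.5]
midpoint -1.75: f = 2.484375 > 0 → [-2, -1.75]
midpoint -1.875: f = -0.0098 < 0 → [-1.875, -1.75]
midpoint -1.8125: f = 1.2971 > 0 → [-1.875, -1.8125]
midpoint -1.84375: f = 0.6589 > 0 → [-1.875, -1.84375]
midpoint -1.859375: f = 0.3284 > 0 → [-1.875, -1.859375]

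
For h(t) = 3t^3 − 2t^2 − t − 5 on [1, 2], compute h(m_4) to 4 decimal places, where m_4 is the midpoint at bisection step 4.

-0.0012

h(1.5) = -0.875 < 0, so the root lies in [1.5, 2]
h(1.75) = 3.203125 > 0, so the root lies in [1.5, 1.75]
h(1.625) = 0.966797 > 0, so the root lies in [1.5, 1.625]
h(1.5625) = -0.0012 < 0, so the root lies in [1.5625, 1.625]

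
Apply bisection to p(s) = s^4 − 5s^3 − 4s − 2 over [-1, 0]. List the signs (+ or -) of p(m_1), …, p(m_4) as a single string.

s = -0.5 gives p = 0.6875, positive; keep [-0.5, 0]
s = -0.25 gives p = -0.917969, negative; keep [-0.5, -0.25]
s = -0.375 gives p = -0.216553, negative; keep [-0.5, -0.375]
s = -0.4375 gives p = 0.2053, positive; keep [-0.4375, -0.375]

+--+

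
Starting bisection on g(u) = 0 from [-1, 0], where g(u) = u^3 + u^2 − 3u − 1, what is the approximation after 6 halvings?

m = -0.5, g(m) = 0.625 (+); new bracket [-0.5, 0]
m = -0.25, g(m) = -0.203125 (−); new bracket [-0.5, -0.25]
m = -0.375, g(m) = 0.212891 (+); new bracket [-0.375, -0.25]
m = -0.3125, g(m) = 0.0046 (+); new bracket [-0.3125, -0.25]
m = -0.28125, g(m) = -0.0994 (−); new bracket [-0.3125, -0.28125]
m = -0.296875, g(m) = -0.0474 (−); new bracket [-0.3125, -0.296875]

-0.296875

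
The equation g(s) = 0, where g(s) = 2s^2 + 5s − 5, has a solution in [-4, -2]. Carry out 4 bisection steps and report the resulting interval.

m = -3, g(m) = -2 (−); new bracket [-4, -3]
m = -3.5, g(m) = 2 (+); new bracket [-3.5, -3]
m = -3.25, g(m) = -0.125 (−); new bracket [-3.5, -3.25]
m = -3.375, g(m) = 0.9062 (+); new bracket [-3.375, -3.25]

[-3.375, -3.25]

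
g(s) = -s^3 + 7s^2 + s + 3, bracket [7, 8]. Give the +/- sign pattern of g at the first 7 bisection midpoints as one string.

--++--+

s = 7.5 gives g = -17.625, negative; keep [7, 7.5]
s = 7.25 gives g = -2.890625, negative; keep [7, 7.25]
s = 7.125 gives g = 3.779297, positive; keep [7.125, 7.25]
s = 7.1875 gives g = 0.5012, positive; keep [7.1875, 7.25]
s = 7.21875 gives g = -1.1804, negative; keep [7.1875, 7.21875]
s = 7.203125 gives g = -0.336, negative; keep [7.1875, 7.203125]
s = 7.1953125 gives g = 0.0835, positive; keep [7.1953125, 7.203125]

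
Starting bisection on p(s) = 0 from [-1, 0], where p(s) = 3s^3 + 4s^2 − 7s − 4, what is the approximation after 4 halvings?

midpoint -0.5: p = 0.125 > 0 → [-0.5, 0]
midpoint -0.25: p = -2.046875 < 0 → [-0.5, -0.25]
midpoint -0.375: p = -0.970703 < 0 → [-0.5, -0.375]
midpoint -0.4375: p = -0.4231 < 0 → [-0.5, -0.4375]

-0.4375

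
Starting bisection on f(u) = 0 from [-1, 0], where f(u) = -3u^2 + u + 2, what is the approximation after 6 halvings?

m = -0.5, f(m) = 0.75 (+); new bracket [-1, -0.5]
m = -0.75, f(m) = -0.4375 (−); new bracket [-0.75, -0.5]
m = -0.625, f(m) = 0.203125 (+); new bracket [-0.75, -0.625]
m = -0.6875, f(m) = -0.1055 (−); new bracket [-0.6875, -0.625]
m = -0.65625, f(m) = 0.0518 (+); new bracket [-0.6875, -0.65625]
m = -0.671875, f(m) = -0.0261 (−); new bracket [-0.671875, -0.65625]

-0.671875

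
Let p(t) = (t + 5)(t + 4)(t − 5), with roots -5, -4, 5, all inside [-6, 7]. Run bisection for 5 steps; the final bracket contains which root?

p(0.5) = -111.375 < 0, so the root lies in [0.5, 7]
p(3.75) = -84.765625 < 0, so the root lies in [3.75, 7]
p(5.375) = 36.474609 > 0, so the root lies in [3.75, 5.375]
p(4.5625) = -35.822 < 0, so the root lies in [4.5625, 5.375]
p(4.96875) = -2.794 < 0, so the root lies in [4.96875, 5.375]

5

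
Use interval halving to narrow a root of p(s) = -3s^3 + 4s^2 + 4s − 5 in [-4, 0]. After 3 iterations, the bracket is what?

[-1.5, -1]

s = -2 gives p = 27, positive; keep [-2, 0]
s = -1 gives p = -2, negative; keep [-2, -1]
s = -1.5 gives p = 8.125, positive; keep [-1.5, -1]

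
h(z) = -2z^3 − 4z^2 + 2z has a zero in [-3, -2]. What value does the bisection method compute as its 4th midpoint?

m = -2.5, h(m) = 1.25 (+); new bracket [-2.5, -2]
m = -2.25, h(m) = -1.96875 (−); new bracket [-2.5, -2.25]
m = -2.375, h(m) = -0.519531 (−); new bracket [-2.5, -2.375]
m = -2.4375, h(m) = 0.3237 (+); new bracket [-2.4375, -2.375]

-2.4375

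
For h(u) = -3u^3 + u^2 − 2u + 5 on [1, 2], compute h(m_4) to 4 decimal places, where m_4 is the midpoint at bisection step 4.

0.4055

m = 1.5, h(m) = -5.875 (−); new bracket [1, 1.5]
m = 1.25, h(m) = -1.796875 (−); new bracket [1, 1.25]
m = 1.125, h(m) = -0.255859 (−); new bracket [1, 1.125]
m = 1.0625, h(m) = 0.4055 (+); new bracket [1.0625, 1.125]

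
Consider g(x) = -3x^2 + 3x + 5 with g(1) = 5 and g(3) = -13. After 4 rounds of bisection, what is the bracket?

[1.875, 2]

midpoint 2: g = -1 < 0 → [1, 2]
midpoint 1.5: g = 2.75 > 0 → [1.5, 2]
midpoint 1.75: g = 1.0625 > 0 → [1.75, 2]
midpoint 1.875: g = 0.0781 > 0 → [1.875, 2]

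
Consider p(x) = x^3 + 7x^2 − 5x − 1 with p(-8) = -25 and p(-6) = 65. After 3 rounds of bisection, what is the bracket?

x = -7 gives p = 34, positive; keep [-8, -7]
x = -7.5 gives p = 8.375, positive; keep [-8, -7.5]
x = -7.75 gives p = -7.296875, negative; keep [-7.75, -7.5]

[-7.75, -7.5]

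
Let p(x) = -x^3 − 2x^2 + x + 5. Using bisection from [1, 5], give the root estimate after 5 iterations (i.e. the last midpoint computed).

p(3) = -37 < 0, so the root lies in [1, 3]
p(2) = -9 < 0, so the root lies in [1, 2]
p(1.5) = -1.375 < 0, so the root lies in [1, 1.5]
p(1.25) = 1.1719 > 0, so the root lies in [1.25, 1.5]
p(1.375) = -0.0059 < 0, so the root lies in [1.25, 1.375]

1.375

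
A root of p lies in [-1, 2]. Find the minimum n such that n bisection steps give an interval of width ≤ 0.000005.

20

Width after n steps is 3/2^n. Need 2^n ≥ 3/0.000005 = 600000.
2^19 = 524288 < 600000 ≤ 2^20 = 1048576, so n = 20.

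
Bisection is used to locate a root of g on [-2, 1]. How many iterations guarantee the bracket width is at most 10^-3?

Width after n steps is 3/2^n. Need 2^n ≥ 3/10^-3 = 3000.
2^11 = 2048 < 3000 ≤ 2^12 = 4096, so n = 12.

12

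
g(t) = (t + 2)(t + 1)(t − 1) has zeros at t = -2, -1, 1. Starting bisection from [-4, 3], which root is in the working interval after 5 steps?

midpoint -0.5: g = -1.125 < 0 → [-0.5, 3]
midpoint 1.25: g = 1.828125 > 0 → [-0.5, 1.25]
midpoint 0.375: g = -2.041016 < 0 → [0.375, 1.25]
midpoint 0.8125: g = -0.9558 < 0 → [0.8125, 1.25]
midpoint 1.03125: g = 0.1924 > 0 → [0.8125, 1.03125]

1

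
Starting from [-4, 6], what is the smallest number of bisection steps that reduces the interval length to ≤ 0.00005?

18

Width after n steps is 10/2^n. Need 2^n ≥ 10/0.00005 = 200000.
2^17 = 131072 < 200000 ≤ 2^18 = 262144, so n = 18.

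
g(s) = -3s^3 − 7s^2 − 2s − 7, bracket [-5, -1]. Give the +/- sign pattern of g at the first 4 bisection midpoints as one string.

midpoint -3: g = 17 > 0 → [-3, -1]
midpoint -2: g = -7 < 0 → [-3, -2]
midpoint -2.5: g = 1.125 > 0 → [-2.5, -2]
midpoint -2.25: g = -3.7656 < 0 → [-2.5, -2.25]

+-+-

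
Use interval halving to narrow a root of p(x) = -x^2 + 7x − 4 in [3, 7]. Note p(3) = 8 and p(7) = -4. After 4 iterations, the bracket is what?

[6.25, 6.5]

p(5) = 6 > 0, so the root lies in [5, 7]
p(6) = 2 > 0, so the root lies in [6, 7]
p(6.5) = -0.75 < 0, so the root lies in [6, 6.5]
p(6.25) = 0.6875 > 0, so the root lies in [6.25, 6.5]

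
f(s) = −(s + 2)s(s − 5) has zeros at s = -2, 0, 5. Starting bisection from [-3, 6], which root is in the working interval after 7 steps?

s = 1.5 gives f = 18.375, positive; keep [1.5, 6]
s = 3.75 gives f = 26.953125, positive; keep [3.75, 6]
s = 4.875 gives f = 4.189453, positive; keep [4.875, 6]
s = 5.4375 gives f = -17.6931, negative; keep [4.875, 5.4375]
s = 5.15625 gives f = -5.7655, negative; keep [4.875, 5.15625]
s = 5.015625 gives f = -0.5498, negative; keep [4.875, 5.015625]
s = 4.9453125 gives f = 1.8783, positive; keep [4.9453125, 5.015625]

5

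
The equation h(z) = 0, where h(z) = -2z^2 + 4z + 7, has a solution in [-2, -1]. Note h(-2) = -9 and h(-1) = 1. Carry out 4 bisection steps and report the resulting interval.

[-1.125, -1.0625]

midpoint -1.5: h = -3.5 < 0 → [-1.5, -1]
midpoint -1.25: h = -1.125 < 0 → [-1.25, -1]
midpoint -1.125: h = -0.03125 < 0 → [-1.125, -1]
midpoint -1.0625: h = 0.4922 > 0 → [-1.125, -1.0625]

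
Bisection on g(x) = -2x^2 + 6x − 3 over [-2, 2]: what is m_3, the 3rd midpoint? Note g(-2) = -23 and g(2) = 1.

0.5

midpoint 0: g = -3 < 0 → [0, 2]
midpoint 1: g = 1 > 0 → [0, 1]
midpoint 0.5: g = -0.5 < 0 → [0.5, 1]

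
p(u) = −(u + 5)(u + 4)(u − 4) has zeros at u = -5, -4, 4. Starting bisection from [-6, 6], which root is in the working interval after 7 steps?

p(0) = 80 > 0, so the root lies in [0, 6]
p(3) = 56 > 0, so the root lies in [3, 6]
p(4.5) = -40.375 < 0, so the root lies in [3, 4.5]
p(3.75) = 16.9531 > 0, so the root lies in [3.75, 4.5]
p(4.125) = -9.2676 < 0, so the root lies in [3.75, 4.125]
p(3.9375) = 4.4338 > 0, so the root lies in [3.9375, 4.125]
p(4.03125) = -2.2666 < 0, so the root lies in [3.9375, 4.03125]

4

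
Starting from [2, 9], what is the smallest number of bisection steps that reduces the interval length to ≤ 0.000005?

21

Width after n steps is 7/2^n. Need 2^n ≥ 7/0.000005 = 1400000.
2^20 = 1048576 < 1400000 ≤ 2^21 = 2097152, so n = 21.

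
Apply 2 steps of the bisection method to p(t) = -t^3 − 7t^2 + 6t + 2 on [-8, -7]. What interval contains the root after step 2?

m = -7.5, p(m) = -14.875 (−); new bracket [-8, -7.5]
m = -7.75, p(m) = 0.546875 (+); new bracket [-7.75, -7.5]

[-7.75, -7.5]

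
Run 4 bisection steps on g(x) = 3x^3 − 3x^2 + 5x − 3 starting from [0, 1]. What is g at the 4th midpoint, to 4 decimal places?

-0.0056

x = 0.5 gives g = -0.875, negative; keep [0.5, 1]
x = 0.75 gives g = 0.328125, positive; keep [0.5, 0.75]
x = 0.625 gives g = -0.314453, negative; keep [0.625, 0.75]
x = 0.6875 gives g = -0.0056, negative; keep [0.6875, 0.75]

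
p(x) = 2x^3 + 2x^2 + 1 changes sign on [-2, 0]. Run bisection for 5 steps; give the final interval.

[-1.3125, -1.25]

m = -1, p(m) = 1 (+); new bracket [-2, -1]
m = -1.5, p(m) = -1.25 (−); new bracket [-1.5, -1]
m = -1.25, p(m) = 0.21875 (+); new bracket [-1.5, -1.25]
m = -1.375, p(m) = -0.418 (−); new bracket [-1.375, -1.25]
m = -1.3125, p(m) = -0.0767 (−); new bracket [-1.3125, -1.25]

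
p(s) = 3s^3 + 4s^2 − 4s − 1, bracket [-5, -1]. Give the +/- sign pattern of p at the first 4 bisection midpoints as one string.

--++

midpoint -3: p = -34 < 0 → [-3, -1]
midpoint -2: p = -1 < 0 → [-2, -1]
midpoint -1.5: p = 3.875 > 0 → [-2, -1.5]
midpoint -1.75: p = 2.1719 > 0 → [-2, -1.75]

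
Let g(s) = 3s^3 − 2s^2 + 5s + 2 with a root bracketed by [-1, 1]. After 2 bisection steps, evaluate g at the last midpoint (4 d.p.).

s = 0 gives g = 2, positive; keep [-1, 0]
s = -0.5 gives g = -1.375, negative; keep [-0.5, 0]

-1.3750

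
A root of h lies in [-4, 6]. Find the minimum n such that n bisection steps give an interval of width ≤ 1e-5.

Width after n steps is 10/2^n. Need 2^n ≥ 10/1e-5 = 1000000.
2^19 = 524288 < 1000000 ≤ 2^20 = 1048576, so n = 20.

20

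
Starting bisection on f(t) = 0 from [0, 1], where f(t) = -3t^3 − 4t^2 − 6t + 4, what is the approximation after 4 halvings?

m = 0.5, f(m) = -0.375 (−); new bracket [0, 0.5]
m = 0.25, f(m) = 2.203125 (+); new bracket [0.25, 0.5]
m = 0.375, f(m) = 1.029297 (+); new bracket [0.375, 0.5]
m = 0.4375, f(m) = 0.3582 (+); new bracket [0.4375, 0.5]

0.4375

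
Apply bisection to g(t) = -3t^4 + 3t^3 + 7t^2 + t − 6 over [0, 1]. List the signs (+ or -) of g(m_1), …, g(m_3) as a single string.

t = 0.5 gives g = -3.5625, negative; keep [0.5, 1]
t = 0.75 gives g = -0.996094, negative; keep [0.75, 1]
t = 0.875 gives g = 0.485596, positive; keep [0.75, 0.875]

--+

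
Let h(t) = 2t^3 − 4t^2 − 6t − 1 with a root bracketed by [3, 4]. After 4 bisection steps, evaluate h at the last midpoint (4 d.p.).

h(3.5) = 14.75 > 0, so the root lies in [3, 3.5]
h(3.25) = 5.90625 > 0, so the root lies in [3, 3.25]
h(3.125) = 2.222656 > 0, so the root lies in [3, 3.125]
h(3.0625) = 0.5552 > 0, so the root lies in [3, 3.0625]

0.5552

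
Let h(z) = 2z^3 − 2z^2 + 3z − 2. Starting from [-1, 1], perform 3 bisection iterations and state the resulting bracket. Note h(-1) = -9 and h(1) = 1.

m = 0, h(m) = -2 (−); new bracket [0, 1]
m = 0.5, h(m) = -0.75 (−); new bracket [0.5, 1]
m = 0.75, h(m) = -0.03125 (−); new bracket [0.75, 1]

[0.75, 1]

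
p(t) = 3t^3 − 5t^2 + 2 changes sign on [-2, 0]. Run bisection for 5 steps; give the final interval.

midpoint -1: p = -6 < 0 → [-1, 0]
midpoint -0.5: p = 0.375 > 0 → [-1, -0.5]
midpoint -0.75: p = -2.078125 < 0 → [-0.75, -0.5]
midpoint -0.625: p = -0.6855 < 0 → [-0.625, -0.5]
midpoint -0.5625: p = -0.116 < 0 → [-0.5625, -0.5]

[-0.5625, -0.5]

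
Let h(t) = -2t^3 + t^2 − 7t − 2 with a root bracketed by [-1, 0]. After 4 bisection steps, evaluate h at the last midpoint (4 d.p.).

0.3462

midpoint -0.5: h = 2 > 0 → [-0.5, 0]
midpoint -0.25: h = -0.15625 < 0 → [-0.5, -0.25]
midpoint -0.375: h = 0.871094 > 0 → [-0.375, -0.25]
midpoint -0.3125: h = 0.3462 > 0 → [-0.3125, -0.25]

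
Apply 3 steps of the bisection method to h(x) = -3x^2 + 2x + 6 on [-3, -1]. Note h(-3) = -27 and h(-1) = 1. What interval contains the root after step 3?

[-1.25, -1]

m = -2, h(m) = -10 (−); new bracket [-2, -1]
m = -1.5, h(m) = -3.75 (−); new bracket [-1.5, -1]
m = -1.25, h(m) = -1.1875 (−); new bracket [-1.25, -1]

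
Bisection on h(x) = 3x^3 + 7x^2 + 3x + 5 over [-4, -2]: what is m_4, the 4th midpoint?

-2.125

x = -3 gives h = -22, negative; keep [-3, -2]
x = -2.5 gives h = -5.625, negative; keep [-2.5, -2]
x = -2.25 gives h = -0.484375, negative; keep [-2.25, -2]
x = -2.125 gives h = 1.4473, positive; keep [-2.25, -2.125]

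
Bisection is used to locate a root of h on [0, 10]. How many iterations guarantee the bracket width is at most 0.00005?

Width after n steps is 10/2^n. Need 2^n ≥ 10/0.00005 = 200000.
2^17 = 131072 < 200000 ≤ 2^18 = 262144, so n = 18.

18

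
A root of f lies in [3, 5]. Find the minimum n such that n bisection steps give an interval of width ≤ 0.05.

Width after n steps is 2/2^n. Need 2^n ≥ 2/0.05 = 40.
2^5 = 32 < 40 ≤ 2^6 = 64, so n = 6.

6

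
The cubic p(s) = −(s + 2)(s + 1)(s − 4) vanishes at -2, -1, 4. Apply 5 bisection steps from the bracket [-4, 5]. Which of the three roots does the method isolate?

m = 0.5, p(m) = 13.125 (+); new bracket [0.5, 5]
m = 2.75, p(m) = 22.265625 (+); new bracket [2.75, 5]
m = 3.875, p(m) = 3.580078 (+); new bracket [3.875, 5]
m = 4.4375, p(m) = -15.3142 (−); new bracket [3.875, 4.4375]
m = 4.15625, p(m) = -4.9599 (−); new bracket [3.875, 4.15625]

4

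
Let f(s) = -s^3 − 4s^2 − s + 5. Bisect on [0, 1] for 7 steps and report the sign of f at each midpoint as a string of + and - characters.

+++-+--

m = 0.5, f(m) = 3.375 (+); new bracket [0.5, 1]
m = 0.75, f(m) = 1.578125 (+); new bracket [0.75, 1]
m = 0.875, f(m) = 0.392578 (+); new bracket [0.875, 1]
m = 0.9375, f(m) = -0.2771 (−); new bracket [0.875, 0.9375]
m = 0.90625, f(m) = 0.0643 (+); new bracket [0.90625, 0.9375]
m = 0.921875, f(m) = -0.1047 (−); new bracket [0.90625, 0.921875]
m = 0.9140625, f(m) = -0.0198 (−); new bracket [0.90625, 0.9140625]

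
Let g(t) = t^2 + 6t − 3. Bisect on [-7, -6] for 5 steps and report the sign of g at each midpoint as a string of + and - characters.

t = -6.5 gives g = 0.25, positive; keep [-6.5, -6]
t = -6.25 gives g = -1.4375, negative; keep [-6.5, -6.25]
t = -6.375 gives g = -0.609375, negative; keep [-6.5, -6.375]
t = -6.4375 gives g = -0.1836, negative; keep [-6.5, -6.4375]
t = -6.46875 gives g = 0.0322, positive; keep [-6.46875, -6.4375]

+---+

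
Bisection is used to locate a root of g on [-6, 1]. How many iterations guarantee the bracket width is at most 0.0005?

Width after n steps is 7/2^n. Need 2^n ≥ 7/0.0005 = 14000.
2^13 = 8192 < 14000 ≤ 2^14 = 16384, so n = 14.

14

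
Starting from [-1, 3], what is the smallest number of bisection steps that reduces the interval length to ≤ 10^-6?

Width after n steps is 4/2^n. Need 2^n ≥ 4/10^-6 = 4000000.
2^21 = 2097152 < 4000000 ≤ 2^22 = 4194304, so n = 22.

22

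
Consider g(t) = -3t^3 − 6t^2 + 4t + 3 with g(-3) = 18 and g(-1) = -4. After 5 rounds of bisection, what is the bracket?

[-2.4375, -2.375]

t = -2 gives g = -5, negative; keep [-3, -2]
t = -2.5 gives g = 2.375, positive; keep [-2.5, -2]
t = -2.25 gives g = -2.203125, negative; keep [-2.5, -2.25]
t = -2.375 gives g = -0.1543, negative; keep [-2.5, -2.375]
t = -2.4375 gives g = 1.0481, positive; keep [-2.4375, -2.375]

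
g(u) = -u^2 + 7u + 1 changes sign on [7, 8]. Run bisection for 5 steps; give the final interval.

u = 7.5 gives g = -2.75, negative; keep [7, 7.5]
u = 7.25 gives g = -0.8125, negative; keep [7, 7.25]
u = 7.125 gives g = 0.109375, positive; keep [7.125, 7.25]
u = 7.1875 gives g = -0.3477, negative; keep [7.125, 7.1875]
u = 7.15625 gives g = -0.1182, negative; keep [7.125, 7.15625]

[7.125, 7.15625]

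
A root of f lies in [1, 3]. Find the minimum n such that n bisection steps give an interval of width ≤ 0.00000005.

26

Width after n steps is 2/2^n. Need 2^n ≥ 2/0.00000005 = 40000000.
2^25 = 33554432 < 40000000 ≤ 2^26 = 67108864, so n = 26.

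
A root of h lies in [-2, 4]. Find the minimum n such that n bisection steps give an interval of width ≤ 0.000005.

21

Width after n steps is 6/2^n. Need 2^n ≥ 6/0.000005 = 1200000.
2^20 = 1048576 < 1200000 ≤ 2^21 = 2097152, so n = 21.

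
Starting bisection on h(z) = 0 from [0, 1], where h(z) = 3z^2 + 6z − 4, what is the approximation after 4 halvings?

0.5625

m = 0.5, h(m) = -0.25 (−); new bracket [0.5, 1]
m = 0.75, h(m) = 2.1875 (+); new bracket [0.5, 0.75]
m = 0.625, h(m) = 0.921875 (+); new bracket [0.5, 0.625]
m = 0.5625, h(m) = 0.3242 (+); new bracket [0.5, 0.5625]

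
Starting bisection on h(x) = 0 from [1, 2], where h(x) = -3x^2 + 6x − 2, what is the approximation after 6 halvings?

midpoint 1.5: h = 0.25 > 0 → [1.5, 2]
midpoint 1.75: h = -0.6875 < 0 → [1.5, 1.75]
midpoint 1.625: h = -0.171875 < 0 → [1.5, 1.625]
midpoint 1.5625: h = 0.0508 > 0 → [1.5625, 1.625]
midpoint 1.59375: h = -0.0576 < 0 → [1.5625, 1.59375]
midpoint 1.578125: h = -0.0027 < 0 → [1.5625, 1.578125]

1.578125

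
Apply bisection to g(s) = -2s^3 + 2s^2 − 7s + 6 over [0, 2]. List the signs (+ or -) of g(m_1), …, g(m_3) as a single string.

-++

midpoint 1: g = -1 < 0 → [0, 1]
midpoint 0.5: g = 2.75 > 0 → [0.5, 1]
midpoint 0.75: g = 1.03125 > 0 → [0.75, 1]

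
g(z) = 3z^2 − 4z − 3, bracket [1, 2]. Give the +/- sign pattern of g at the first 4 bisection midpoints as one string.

m = 1.5, g(m) = -2.25 (−); new bracket [1.5, 2]
m = 1.75, g(m) = -0.8125 (−); new bracket [1.75, 2]
m = 1.875, g(m) = 0.046875 (+); new bracket [1.75, 1.875]
m = 1.8125, g(m) = -0.3945 (−); new bracket [1.8125, 1.875]

--+-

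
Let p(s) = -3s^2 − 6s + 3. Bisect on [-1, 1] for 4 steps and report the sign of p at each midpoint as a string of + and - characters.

m = 0, p(m) = 3 (+); new bracket [0, 1]
m = 0.5, p(m) = -0.75 (−); new bracket [0, 0.5]
m = 0.25, p(m) = 1.3125 (+); new bracket [0.25, 0.5]
m = 0.375, p(m) = 0.3281 (+); new bracket [0.375, 0.5]

+-++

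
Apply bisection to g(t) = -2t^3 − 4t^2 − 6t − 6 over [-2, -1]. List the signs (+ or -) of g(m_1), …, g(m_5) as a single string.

midpoint -1.5: g = 0.75 > 0 → [-1.5, -1]
midpoint -1.25: g = -0.84375 < 0 → [-1.5, -1.25]
midpoint -1.375: g = -0.113281 < 0 → [-1.5, -1.375]
midpoint -1.4375: g = 0.3003 > 0 → [-1.4375, -1.375]
midpoint -1.40625: g = 0.0892 > 0 → [-1.40625, -1.375]

+--++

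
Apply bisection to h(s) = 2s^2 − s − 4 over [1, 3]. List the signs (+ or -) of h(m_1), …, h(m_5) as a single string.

+-+-+

midpoint 2: h = 2 > 0 → [1, 2]
midpoint 1.5: h = -1 < 0 → [1.5, 2]
midpoint 1.75: h = 0.375 > 0 → [1.5, 1.75]
midpoint 1.625: h = -0.3438 < 0 → [1.625, 1.75]
midpoint 1.6875: h = 0.0078 > 0 → [1.625, 1.6875]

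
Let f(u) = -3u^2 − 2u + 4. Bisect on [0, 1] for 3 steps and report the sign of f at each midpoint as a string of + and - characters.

++-

u = 0.5 gives f = 2.25, positive; keep [0.5, 1]
u = 0.75 gives f = 0.8125, positive; keep [0.75, 1]
u = 0.875 gives f = -0.046875, negative; keep [0.75, 0.875]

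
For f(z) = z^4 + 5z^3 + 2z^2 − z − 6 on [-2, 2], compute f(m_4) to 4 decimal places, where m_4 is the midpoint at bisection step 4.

-3.1992

m = 0, f(m) = -6 (−); new bracket [0, 2]
m = 1, f(m) = 1 (+); new bracket [0, 1]
m = 0.5, f(m) = -5.3125 (−); new bracket [0.5, 1]
m = 0.75, f(m) = -3.1992 (−); new bracket [0.75, 1]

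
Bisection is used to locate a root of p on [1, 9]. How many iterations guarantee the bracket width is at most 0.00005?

Width after n steps is 8/2^n. Need 2^n ≥ 8/0.00005 = 160000.
2^17 = 131072 < 160000 ≤ 2^18 = 262144, so n = 18.

18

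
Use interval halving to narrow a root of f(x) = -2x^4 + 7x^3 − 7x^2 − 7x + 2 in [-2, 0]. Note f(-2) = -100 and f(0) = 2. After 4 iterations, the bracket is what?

x = -1 gives f = -7, negative; keep [-1, 0]
x = -0.5 gives f = 2.75, positive; keep [-1, -0.5]
x = -0.75 gives f = -0.273438, negative; keep [-0.75, -0.5]
x = -0.625 gives f = 1.6265, positive; keep [-0.75, -0.625]

[-0.75, -0.625]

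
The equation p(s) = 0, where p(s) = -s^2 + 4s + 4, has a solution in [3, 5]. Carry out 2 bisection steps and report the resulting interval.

m = 4, p(m) = 4 (+); new bracket [4, 5]
m = 4.5, p(m) = 1.75 (+); new bracket [4.5, 5]

[4.5, 5]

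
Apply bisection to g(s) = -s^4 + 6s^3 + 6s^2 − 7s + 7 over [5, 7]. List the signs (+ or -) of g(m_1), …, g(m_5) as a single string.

+++--

midpoint 6: g = 181 > 0 → [6, 7]
midpoint 6.5: g = 77.6875 > 0 → [6.5, 7]
midpoint 6.75: g = 2.464844 > 0 → [6.75, 7]
midpoint 6.875: g = -41.8635 < 0 → [6.75, 6.875]
midpoint 6.8125: g = -19.114 < 0 → [6.75, 6.8125]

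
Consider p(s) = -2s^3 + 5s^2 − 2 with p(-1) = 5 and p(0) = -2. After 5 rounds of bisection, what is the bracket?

m = -0.5, p(m) = -0.5 (−); new bracket [-1, -0.5]
m = -0.75, p(m) = 1.65625 (+); new bracket [-0.75, -0.5]
m = -0.625, p(m) = 0.441406 (+); new bracket [-0.625, -0.5]
m = -0.5625, p(m) = -0.062 (−); new bracket [-0.625, -0.5625]
m = -0.59375, p(m) = 0.1813 (+); new bracket [-0.59375, -0.5625]

[-0.59375, -0.5625]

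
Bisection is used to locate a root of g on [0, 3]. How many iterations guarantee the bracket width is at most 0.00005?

Width after n steps is 3/2^n. Need 2^n ≥ 3/0.00005 = 60000.
2^15 = 32768 < 60000 ≤ 2^16 = 65536, so n = 16.

16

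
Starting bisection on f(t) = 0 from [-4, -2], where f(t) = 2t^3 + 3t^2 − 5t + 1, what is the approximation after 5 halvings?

-2.5625

midpoint -3: f = -11 < 0 → [-3, -2]
midpoint -2.5: f = 1 > 0 → [-3, -2.5]
midpoint -2.75: f = -4.15625 < 0 → [-2.75, -2.5]
midpoint -2.625: f = -1.3789 < 0 → [-2.625, -2.5]
midpoint -2.5625: f = -0.1411 < 0 → [-2.5625, -2.5]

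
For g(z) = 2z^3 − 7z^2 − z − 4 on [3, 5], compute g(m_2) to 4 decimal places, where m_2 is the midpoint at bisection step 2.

z = 4 gives g = 8, positive; keep [3, 4]
z = 3.5 gives g = -7.5, negative; keep [3.5, 4]

-7.5000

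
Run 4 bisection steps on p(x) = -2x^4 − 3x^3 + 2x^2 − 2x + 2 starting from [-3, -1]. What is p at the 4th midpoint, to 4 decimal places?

3.2866

midpoint -2: p = 6 > 0 → [-3, -2]
midpoint -2.5: p = -11.75 < 0 → [-2.5, -2]
midpoint -2.25: p = -0.460938 < 0 → [-2.25, -2]
midpoint -2.125: p = 3.2866 > 0 → [-2.25, -2.125]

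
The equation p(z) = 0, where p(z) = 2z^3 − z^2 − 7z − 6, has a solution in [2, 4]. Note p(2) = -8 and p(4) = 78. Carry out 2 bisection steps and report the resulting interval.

z = 3 gives p = 18, positive; keep [2, 3]
z = 2.5 gives p = 1.5, positive; keep [2, 2.5]

[2, 2.5]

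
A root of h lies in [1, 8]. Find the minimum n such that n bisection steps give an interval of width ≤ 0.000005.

Width after n steps is 7/2^n. Need 2^n ≥ 7/0.000005 = 1400000.
2^20 = 1048576 < 1400000 ≤ 2^21 = 2097152, so n = 21.

21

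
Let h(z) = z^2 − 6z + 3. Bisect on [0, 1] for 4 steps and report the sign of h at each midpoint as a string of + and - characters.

+---

z = 0.5 gives h = 0.25, positive; keep [0.5, 1]
z = 0.75 gives h = -0.9375, negative; keep [0.5, 0.75]
z = 0.625 gives h = -0.359375, negative; keep [0.5, 0.625]
z = 0.5625 gives h = -0.0586, negative; keep [0.5, 0.5625]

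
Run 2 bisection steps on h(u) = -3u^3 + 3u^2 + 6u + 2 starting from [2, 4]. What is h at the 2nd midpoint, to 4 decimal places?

-11.1250

u = 3 gives h = -34, negative; keep [2, 3]
u = 2.5 gives h = -11.125, negative; keep [2, 2.5]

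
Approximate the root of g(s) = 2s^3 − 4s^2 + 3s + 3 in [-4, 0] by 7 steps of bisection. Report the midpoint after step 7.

s = -2 gives g = -35, negative; keep [-2, 0]
s = -1 gives g = -6, negative; keep [-1, 0]
s = -0.5 gives g = 0.25, positive; keep [-1, -0.5]
s = -0.75 gives g = -2.3438, negative; keep [-0.75, -0.5]
s = -0.625 gives g = -0.9258, negative; keep [-0.625, -0.5]
s = -0.5625 gives g = -0.3091, negative; keep [-0.5625, -0.5]
s = -0.53125 gives g = -0.0225, negative; keep [-0.53125, -0.5]

-0.53125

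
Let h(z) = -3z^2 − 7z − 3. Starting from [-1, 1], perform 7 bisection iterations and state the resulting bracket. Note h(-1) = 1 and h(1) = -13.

[-0.578125, -0.5625]

m = 0, h(m) = -3 (−); new bracket [-1, 0]
m = -0.5, h(m) = -0.25 (−); new bracket [-1, -0.5]
m = -0.75, h(m) = 0.5625 (+); new bracket [-0.75, -0.5]
m = -0.625, h(m) = 0.2031 (+); new bracket [-0.625, -0.5]
m = -0.5625, h(m) = -0.0117 (−); new bracket [-0.625, -0.5625]
m = -0.59375, h(m) = 0.0986 (+); new bracket [-0.59375, -0.5625]
m = -0.578125, h(m) = 0.0442 (+); new bracket [-0.578125, -0.5625]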